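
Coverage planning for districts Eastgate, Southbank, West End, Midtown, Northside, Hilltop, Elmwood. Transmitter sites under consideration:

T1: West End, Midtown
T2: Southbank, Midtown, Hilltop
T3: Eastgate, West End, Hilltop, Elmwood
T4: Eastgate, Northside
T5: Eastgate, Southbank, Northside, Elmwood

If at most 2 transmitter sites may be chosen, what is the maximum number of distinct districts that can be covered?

6

Choosing T1, T5 covers {Eastgate, Southbank, West End, Midtown, Northside, Elmwood} — 6 districts.
No choice of 2 transmitter sites does better; here Hilltop is left uncovered.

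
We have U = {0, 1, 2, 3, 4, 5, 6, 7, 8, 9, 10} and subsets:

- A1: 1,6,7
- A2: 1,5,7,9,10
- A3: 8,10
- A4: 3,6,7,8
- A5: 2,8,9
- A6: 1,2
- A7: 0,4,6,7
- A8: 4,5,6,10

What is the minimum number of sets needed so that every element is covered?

A2, A4, A5, A7 together cover {0, 1, 2, 3, 4, 5, 6, 7, 8, 9, 10} — every element.
No 3 of the 8 sets cover everything (all 56 triples fall short), so 4 is minimum.

4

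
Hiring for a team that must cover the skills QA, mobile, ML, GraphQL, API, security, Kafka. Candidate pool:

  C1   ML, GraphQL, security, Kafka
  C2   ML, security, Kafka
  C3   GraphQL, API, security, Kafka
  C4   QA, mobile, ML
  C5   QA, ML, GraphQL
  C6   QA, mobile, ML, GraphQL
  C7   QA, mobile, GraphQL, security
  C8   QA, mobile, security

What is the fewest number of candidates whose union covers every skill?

2

C3, C4 together cover {QA, mobile, ML, GraphQL, API, security, Kafka} — every skill.
No single candidate contains all 7 skills, so 2 is optimal.
Greedy (largest uncovered first) would take C1, C4, C3 — 3 candidates — but 2 suffice.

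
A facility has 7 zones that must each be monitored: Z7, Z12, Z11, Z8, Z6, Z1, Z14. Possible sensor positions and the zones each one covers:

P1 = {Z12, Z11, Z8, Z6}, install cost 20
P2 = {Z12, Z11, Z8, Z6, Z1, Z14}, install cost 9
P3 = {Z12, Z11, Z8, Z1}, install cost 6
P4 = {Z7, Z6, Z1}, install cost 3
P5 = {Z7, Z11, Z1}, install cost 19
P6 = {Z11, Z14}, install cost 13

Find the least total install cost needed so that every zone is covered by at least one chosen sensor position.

P2, P4 cover every zone at install cost 9 + 3 = 12.
Any cover uses at least 2 sensor positions; among all covering selections none totals below 12.
Greedy by coverage-per-install cost would pick P4, P3, P2 for 18 — worse than the optimum 12.

12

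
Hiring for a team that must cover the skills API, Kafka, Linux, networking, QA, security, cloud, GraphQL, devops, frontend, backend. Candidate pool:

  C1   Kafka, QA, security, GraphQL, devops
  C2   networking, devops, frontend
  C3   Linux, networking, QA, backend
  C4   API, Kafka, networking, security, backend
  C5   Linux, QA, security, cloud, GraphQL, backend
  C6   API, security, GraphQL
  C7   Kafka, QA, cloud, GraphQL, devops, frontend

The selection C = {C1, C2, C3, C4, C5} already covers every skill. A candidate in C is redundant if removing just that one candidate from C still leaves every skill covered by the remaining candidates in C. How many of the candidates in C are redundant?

Drop C1: the rest still cover every skill — redundant.
Drop C2: frontend uncovered — not redundant.
Drop C3: the rest still cover every skill — redundant.
Drop C4: API uncovered — not redundant.
Drop C5: cloud uncovered — not redundant.
2 redundant: C1, C3.

2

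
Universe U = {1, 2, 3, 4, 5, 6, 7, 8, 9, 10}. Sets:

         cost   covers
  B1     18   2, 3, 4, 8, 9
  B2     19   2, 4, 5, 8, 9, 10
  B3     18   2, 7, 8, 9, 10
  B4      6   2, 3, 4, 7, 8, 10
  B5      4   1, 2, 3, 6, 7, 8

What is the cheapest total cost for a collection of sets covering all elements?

23

B2, B5 cover every element at cost 19 + 4 = 23.
Any cover uses at least 2 sets; among all covering selections none totals below 23.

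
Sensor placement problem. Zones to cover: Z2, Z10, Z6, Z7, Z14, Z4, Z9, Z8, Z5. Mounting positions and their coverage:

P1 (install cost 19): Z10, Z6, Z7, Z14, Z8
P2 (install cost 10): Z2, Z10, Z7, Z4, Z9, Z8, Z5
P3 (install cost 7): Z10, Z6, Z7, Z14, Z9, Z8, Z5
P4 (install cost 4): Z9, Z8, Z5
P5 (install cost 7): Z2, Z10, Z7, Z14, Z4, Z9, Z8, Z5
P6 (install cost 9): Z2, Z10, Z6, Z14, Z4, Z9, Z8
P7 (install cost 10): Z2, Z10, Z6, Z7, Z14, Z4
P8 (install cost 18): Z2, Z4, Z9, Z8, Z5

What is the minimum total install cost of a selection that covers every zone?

P3, P5 cover every zone at install cost 7 + 7 = 14.
Any cover uses at least 2 sensor positions; among all covering selections none totals below 14.

14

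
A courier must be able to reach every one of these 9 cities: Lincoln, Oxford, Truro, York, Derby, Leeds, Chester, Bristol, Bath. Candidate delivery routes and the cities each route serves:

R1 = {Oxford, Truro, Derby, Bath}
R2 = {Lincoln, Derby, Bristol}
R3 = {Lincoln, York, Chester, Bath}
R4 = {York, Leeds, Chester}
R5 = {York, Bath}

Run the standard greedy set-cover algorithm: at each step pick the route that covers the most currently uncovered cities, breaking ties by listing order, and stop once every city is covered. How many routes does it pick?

4

Pick 1: R1 covers 4 new cities (Oxford, Truro, Derby, Bath).
Pick 2: R3 covers 3 new cities (Lincoln, York, Chester).
Pick 3: R2 covers 1 new cities (Bristol).
Pick 4: R4 covers 1 new cities (Leeds).
Greedy uses 4 routes. (The true minimum is 3.)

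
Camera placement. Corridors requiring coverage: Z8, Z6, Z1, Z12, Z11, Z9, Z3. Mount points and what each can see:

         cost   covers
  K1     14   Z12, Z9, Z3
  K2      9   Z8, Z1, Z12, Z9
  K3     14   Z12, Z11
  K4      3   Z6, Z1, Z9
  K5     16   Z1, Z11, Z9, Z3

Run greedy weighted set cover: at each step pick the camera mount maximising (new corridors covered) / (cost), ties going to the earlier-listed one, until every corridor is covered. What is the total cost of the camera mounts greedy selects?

28

Pick 1: K4 adds 3 new (Z6, Z1, Z9) at cost 3 (ratio 3/3).
Pick 2: K2 adds 2 new (Z8, Z12) at cost 9 (ratio 2/9).
Pick 3: K5 adds 2 new (Z11, Z3) at cost 16 (ratio 2/16).
Greedy total cost: 3 + 9 + 16 = 28.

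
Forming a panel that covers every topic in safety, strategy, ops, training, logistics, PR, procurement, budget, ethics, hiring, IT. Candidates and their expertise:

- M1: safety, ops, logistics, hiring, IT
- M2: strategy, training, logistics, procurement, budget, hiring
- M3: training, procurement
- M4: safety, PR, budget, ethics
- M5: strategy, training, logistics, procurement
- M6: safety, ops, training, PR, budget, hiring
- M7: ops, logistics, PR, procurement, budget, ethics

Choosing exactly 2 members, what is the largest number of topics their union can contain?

Choosing M1, M2 covers {safety, strategy, ops, training, logistics, procurement, budget, hiring, IT} — 9 topics.
No choice of 2 members does better; here PR, ethics are left uncovered.

9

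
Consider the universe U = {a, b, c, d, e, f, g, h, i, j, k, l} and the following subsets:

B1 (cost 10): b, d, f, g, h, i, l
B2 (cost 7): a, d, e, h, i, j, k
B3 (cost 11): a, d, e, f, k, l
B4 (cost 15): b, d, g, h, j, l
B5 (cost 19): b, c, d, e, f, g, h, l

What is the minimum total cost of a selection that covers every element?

26

B2, B5 cover every element at cost 7 + 19 = 26.
Any cover uses at least 2 sets; among all covering selections none totals below 26.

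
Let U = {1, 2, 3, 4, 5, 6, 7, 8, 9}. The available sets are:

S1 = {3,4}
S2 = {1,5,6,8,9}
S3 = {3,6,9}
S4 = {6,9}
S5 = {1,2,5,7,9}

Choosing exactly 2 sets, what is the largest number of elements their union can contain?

7

Choosing S1, S2 covers {1, 3, 4, 5, 6, 8, 9} — 7 elements.
No choice of 2 sets does better; here 2, 7 are left uncovered.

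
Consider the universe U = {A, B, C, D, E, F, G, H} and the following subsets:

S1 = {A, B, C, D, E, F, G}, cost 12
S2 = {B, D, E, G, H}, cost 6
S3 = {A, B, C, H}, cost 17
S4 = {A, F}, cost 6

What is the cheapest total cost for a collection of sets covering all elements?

S1, S2 cover every element at cost 12 + 6 = 18.
Any cover uses at least 2 sets; among all covering selections none totals below 18.

18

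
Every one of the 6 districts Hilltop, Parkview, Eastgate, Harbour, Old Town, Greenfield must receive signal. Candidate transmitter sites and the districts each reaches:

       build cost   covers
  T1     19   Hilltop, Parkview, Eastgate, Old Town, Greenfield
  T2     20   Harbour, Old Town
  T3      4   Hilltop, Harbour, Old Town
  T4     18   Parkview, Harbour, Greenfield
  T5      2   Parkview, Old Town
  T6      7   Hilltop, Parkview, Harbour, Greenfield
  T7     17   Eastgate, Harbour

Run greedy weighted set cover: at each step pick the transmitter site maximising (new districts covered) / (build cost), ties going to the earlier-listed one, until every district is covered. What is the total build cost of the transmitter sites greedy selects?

Pick 1: T5 adds 2 new (Parkview, Old Town) at build cost 2 (ratio 2/2).
Pick 2: T3 adds 2 new (Hilltop, Harbour) at build cost 4 (ratio 2/4).
Pick 3: T6 adds 1 new (Greenfield) at build cost 7 (ratio 1/7).
Pick 4: T7 adds 1 new (Eastgate) at build cost 17 (ratio 1/17).
Greedy total build cost: 2 + 4 + 7 + 17 = 30. (The true optimum is 23, so greedy overshoots here.)

30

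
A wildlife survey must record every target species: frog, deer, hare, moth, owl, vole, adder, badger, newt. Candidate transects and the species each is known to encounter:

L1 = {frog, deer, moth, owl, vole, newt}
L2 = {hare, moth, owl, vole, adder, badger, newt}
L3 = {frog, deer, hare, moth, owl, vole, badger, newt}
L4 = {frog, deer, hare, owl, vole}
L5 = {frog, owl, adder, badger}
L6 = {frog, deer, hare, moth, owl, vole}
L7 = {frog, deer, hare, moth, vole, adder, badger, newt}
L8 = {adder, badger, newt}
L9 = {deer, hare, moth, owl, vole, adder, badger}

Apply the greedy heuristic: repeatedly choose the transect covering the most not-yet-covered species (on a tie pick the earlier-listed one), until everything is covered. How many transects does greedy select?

2

Pick 1: L3 covers 8 new species (frog, deer, hare, moth, owl, vole, badger, newt).
Pick 2: L2 covers 1 new species (adder).
Greedy uses 2 transects.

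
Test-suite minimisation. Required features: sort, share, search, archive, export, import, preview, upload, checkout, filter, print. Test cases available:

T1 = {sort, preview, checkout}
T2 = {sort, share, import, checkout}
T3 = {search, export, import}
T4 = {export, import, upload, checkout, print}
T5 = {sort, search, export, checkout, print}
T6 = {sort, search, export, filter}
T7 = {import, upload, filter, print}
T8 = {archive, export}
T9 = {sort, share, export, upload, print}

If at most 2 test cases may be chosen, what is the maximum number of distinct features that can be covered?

8

Choosing T4, T6 covers {sort, search, export, import, upload, checkout, filter, print} — 8 features.
No choice of 2 test cases does better; here share, archive, preview are left uncovered.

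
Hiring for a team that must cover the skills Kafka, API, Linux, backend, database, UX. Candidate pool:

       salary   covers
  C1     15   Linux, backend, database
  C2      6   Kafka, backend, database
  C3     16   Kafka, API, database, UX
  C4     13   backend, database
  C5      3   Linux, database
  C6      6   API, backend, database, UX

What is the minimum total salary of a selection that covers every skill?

C2, C5, C6 cover every skill at salary 6 + 3 + 6 = 15.
Any cover uses at least 2 candidates; among all covering selections none totals below 15.

15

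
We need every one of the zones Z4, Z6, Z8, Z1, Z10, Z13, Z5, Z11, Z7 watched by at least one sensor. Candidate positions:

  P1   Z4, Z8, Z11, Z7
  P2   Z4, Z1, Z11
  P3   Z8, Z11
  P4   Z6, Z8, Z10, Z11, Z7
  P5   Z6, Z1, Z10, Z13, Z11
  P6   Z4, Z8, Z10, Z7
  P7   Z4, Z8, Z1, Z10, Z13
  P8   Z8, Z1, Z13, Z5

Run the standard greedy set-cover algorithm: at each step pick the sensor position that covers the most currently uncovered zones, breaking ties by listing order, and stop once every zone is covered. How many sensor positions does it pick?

Pick 1: P4 covers 5 new zones (Z6, Z8, Z10, Z11, Z7).
Pick 2: P7 covers 3 new zones (Z4, Z1, Z13).
Pick 3: P8 covers 1 new zones (Z5).
Greedy uses 3 sensor positions.

3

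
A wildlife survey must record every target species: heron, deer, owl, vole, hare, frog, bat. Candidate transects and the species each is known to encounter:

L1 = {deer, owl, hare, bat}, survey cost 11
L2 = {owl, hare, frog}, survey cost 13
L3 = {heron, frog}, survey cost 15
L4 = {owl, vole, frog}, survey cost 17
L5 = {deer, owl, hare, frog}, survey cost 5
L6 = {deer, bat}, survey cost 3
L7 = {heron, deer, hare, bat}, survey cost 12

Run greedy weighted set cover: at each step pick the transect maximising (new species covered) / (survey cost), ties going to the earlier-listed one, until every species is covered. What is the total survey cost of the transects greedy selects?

Pick 1: L5 adds 4 new (deer, owl, hare, frog) at survey cost 5 (ratio 4/5).
Pick 2: L6 adds 1 new (bat) at survey cost 3 (ratio 1/3).
Pick 3: L7 adds 1 new (heron) at survey cost 12 (ratio 1/12).
Pick 4: L4 adds 1 new (vole) at survey cost 17 (ratio 1/17).
Greedy total survey cost: 5 + 3 + 12 + 17 = 37. (The true optimum is 29, so greedy overshoots here.)

37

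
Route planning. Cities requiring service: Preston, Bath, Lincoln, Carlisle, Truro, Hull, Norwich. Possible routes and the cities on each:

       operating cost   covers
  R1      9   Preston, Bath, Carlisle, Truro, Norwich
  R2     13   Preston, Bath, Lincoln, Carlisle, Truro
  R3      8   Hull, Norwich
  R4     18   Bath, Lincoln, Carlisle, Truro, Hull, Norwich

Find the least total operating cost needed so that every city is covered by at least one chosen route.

R2, R3 cover every city at operating cost 13 + 8 = 21.
Any cover uses at least 2 routes; among all covering selections none totals below 21.
Greedy by coverage-per-operating cost would pick R1, R3, R2 for 30 — worse than the optimum 21.

21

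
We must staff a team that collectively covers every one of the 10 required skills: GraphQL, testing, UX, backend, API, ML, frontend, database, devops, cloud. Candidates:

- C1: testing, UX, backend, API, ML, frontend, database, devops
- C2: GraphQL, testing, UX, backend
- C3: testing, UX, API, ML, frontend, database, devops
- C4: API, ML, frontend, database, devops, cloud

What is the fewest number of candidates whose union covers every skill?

2

C2, C4 together cover {GraphQL, testing, UX, backend, API, ML, frontend, database, devops, cloud} — every skill.
No single candidate contains all 10 skills, so 2 is optimal.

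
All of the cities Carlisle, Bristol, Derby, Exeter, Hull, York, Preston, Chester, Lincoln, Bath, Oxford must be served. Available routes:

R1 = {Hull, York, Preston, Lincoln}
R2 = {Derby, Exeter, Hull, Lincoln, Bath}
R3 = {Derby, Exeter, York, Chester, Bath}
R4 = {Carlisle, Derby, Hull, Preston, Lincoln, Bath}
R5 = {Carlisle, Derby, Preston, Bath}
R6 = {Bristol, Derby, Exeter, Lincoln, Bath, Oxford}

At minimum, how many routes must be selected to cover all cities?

3

R3, R4, R6 together cover {Carlisle, Bristol, Derby, Exeter, Hull, York, Preston, Chester, Lincoln, Bath, Oxford} — every city.
No 2 of the 6 routes cover everything (all 15 pairs fall short), so 3 is minimum.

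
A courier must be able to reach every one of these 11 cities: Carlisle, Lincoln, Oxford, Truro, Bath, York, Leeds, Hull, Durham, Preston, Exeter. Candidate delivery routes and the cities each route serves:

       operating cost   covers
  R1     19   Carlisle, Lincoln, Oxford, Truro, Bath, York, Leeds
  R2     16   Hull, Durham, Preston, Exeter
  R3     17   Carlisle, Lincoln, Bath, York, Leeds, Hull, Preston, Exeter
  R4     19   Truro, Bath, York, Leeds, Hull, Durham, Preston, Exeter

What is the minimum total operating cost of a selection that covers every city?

35

R1, R2 cover every city at operating cost 19 + 16 = 35.
Any cover uses at least 2 routes; among all covering selections none totals below 35.
Greedy by coverage-per-operating cost would pick R3, R1, R2 for 52 — worse than the optimum 35.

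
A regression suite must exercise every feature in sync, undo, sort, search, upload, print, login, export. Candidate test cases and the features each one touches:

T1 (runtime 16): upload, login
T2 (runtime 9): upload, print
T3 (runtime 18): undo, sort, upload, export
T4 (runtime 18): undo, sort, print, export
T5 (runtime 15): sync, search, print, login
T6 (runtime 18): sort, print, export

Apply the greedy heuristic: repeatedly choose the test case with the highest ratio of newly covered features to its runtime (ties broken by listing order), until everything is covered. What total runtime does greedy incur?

33

Pick 1: T5 adds 4 new (sync, search, print, login) at runtime 15 (ratio 4/15).
Pick 2: T3 adds 4 new (undo, sort, upload, export) at runtime 18 (ratio 4/18).
Greedy total runtime: 15 + 18 = 33.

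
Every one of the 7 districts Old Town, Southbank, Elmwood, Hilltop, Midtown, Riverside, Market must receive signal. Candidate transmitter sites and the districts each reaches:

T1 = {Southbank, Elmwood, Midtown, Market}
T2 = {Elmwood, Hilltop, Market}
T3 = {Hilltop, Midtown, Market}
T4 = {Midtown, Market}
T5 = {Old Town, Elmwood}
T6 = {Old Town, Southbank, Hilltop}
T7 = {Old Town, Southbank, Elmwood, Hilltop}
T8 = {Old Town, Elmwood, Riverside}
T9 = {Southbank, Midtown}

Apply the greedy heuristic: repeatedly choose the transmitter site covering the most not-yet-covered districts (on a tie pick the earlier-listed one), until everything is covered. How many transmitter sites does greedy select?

3

Pick 1: T1 covers 4 new districts (Southbank, Elmwood, Midtown, Market).
Pick 2: T6 covers 2 new districts (Old Town, Hilltop).
Pick 3: T8 covers 1 new districts (Riverside).
Greedy uses 3 transmitter sites.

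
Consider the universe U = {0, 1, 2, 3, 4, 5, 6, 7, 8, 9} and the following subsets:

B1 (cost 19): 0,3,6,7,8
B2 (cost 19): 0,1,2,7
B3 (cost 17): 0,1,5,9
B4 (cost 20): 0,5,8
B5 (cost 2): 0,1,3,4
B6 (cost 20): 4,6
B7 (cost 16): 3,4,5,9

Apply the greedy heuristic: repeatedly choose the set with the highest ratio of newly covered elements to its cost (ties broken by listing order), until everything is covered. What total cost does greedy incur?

56

Pick 1: B5 adds 4 new (0, 1, 3, 4) at cost 2 (ratio 4/2).
Pick 2: B1 adds 3 new (6, 7, 8) at cost 19 (ratio 3/19).
Pick 3: B7 adds 2 new (5, 9) at cost 16 (ratio 2/16).
Pick 4: B2 adds 1 new (2) at cost 19 (ratio 1/19).
Greedy total cost: 2 + 19 + 16 + 19 = 56. (The true optimum is 54, so greedy overshoots here.)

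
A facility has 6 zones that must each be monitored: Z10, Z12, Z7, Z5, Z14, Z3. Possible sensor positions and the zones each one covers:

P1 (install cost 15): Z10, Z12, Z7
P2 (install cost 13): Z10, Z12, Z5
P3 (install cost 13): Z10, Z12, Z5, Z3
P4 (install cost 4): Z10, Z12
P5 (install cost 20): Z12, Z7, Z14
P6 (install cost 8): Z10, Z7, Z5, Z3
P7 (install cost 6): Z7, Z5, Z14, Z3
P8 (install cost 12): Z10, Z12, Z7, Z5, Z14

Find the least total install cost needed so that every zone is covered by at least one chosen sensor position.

10

P4, P7 cover every zone at install cost 4 + 6 = 10.
Any cover uses at least 2 sensor positions; among all covering selections none totals below 10.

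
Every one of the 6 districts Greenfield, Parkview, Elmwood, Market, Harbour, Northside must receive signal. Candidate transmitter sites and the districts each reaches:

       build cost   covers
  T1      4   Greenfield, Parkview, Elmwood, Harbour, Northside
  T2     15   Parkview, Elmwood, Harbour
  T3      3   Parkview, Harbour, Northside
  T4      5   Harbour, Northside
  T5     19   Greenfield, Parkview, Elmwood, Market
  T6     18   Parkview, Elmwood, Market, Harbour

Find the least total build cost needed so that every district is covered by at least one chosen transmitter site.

T1, T6 cover every district at build cost 4 + 18 = 22.
Any cover uses at least 2 transmitter sites; among all covering selections none totals below 22.

22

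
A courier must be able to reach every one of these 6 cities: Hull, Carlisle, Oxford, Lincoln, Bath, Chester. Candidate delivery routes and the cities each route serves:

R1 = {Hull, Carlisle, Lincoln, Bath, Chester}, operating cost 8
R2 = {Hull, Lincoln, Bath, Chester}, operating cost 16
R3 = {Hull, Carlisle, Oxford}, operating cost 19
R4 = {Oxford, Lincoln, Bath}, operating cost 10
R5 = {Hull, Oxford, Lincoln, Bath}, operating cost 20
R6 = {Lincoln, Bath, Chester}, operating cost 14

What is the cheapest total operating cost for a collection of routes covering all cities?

R1, R4 cover every city at operating cost 8 + 10 = 18.
Any cover uses at least 2 routes; among all covering selections none totals below 18.

18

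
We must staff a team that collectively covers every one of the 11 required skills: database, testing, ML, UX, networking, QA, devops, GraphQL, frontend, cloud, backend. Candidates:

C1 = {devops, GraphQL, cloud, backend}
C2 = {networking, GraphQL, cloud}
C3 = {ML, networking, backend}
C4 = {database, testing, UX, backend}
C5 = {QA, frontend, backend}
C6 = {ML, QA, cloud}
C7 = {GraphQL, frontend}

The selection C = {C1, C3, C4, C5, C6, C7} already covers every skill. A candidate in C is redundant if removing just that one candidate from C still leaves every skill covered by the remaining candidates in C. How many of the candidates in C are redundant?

3

Drop C1: devops uncovered — not redundant.
Drop C3: networking uncovered — not redundant.
Drop C4: database, testing, UX uncovered — not redundant.
Drop C5: the rest still cover every skill — redundant.
Drop C6: the rest still cover every skill — redundant.
Drop C7: the rest still cover every skill — redundant.
3 redundant: C5, C6, C7.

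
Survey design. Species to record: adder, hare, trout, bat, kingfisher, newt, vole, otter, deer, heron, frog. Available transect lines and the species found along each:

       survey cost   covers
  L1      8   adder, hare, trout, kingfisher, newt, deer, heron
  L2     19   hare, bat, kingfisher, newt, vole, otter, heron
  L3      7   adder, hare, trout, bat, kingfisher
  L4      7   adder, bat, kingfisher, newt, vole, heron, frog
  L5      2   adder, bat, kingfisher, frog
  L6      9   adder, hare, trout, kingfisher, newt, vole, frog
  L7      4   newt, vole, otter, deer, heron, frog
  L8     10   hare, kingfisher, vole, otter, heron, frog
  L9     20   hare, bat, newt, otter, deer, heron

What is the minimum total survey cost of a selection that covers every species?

11

L3, L7 cover every species at survey cost 7 + 4 = 11.
Any cover uses at least 2 transects; among all covering selections none totals below 11.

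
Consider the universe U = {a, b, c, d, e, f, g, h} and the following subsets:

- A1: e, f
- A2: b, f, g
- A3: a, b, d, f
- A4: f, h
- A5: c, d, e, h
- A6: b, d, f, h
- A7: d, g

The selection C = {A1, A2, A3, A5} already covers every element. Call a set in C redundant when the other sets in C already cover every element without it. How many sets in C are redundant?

Drop A1: the rest still cover every element — redundant.
Drop A2: g uncovered — not redundant.
Drop A3: a uncovered — not redundant.
Drop A5: c, h uncovered — not redundant.
1 redundant: A1.

1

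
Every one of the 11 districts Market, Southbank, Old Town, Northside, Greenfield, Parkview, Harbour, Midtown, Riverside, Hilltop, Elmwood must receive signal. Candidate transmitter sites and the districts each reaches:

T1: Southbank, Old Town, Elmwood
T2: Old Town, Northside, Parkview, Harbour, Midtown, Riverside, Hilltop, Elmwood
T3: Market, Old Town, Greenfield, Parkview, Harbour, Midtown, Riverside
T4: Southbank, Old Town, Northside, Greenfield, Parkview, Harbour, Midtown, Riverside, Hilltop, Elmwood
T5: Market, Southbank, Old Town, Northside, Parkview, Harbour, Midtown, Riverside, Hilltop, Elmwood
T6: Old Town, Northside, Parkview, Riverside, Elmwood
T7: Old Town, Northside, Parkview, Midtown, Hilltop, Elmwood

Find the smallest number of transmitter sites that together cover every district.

2

T3, T4 together cover {Market, Southbank, Old Town, Northside, Greenfield, Parkview, Harbour, Midtown, Riverside, Hilltop, Elmwood} — every district.
No single transmitter site contains all 11 districts, so 2 is optimal.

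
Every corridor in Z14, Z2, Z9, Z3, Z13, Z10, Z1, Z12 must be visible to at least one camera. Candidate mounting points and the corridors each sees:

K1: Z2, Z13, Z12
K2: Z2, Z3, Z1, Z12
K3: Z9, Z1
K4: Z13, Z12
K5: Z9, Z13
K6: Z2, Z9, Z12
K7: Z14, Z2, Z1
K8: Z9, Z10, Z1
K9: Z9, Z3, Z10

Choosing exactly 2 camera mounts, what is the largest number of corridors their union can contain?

Choosing K1, K8 covers {Z2, Z9, Z13, Z10, Z1, Z12} — 6 corridors.
No choice of 2 camera mounts does better; here Z14, Z3 are left uncovered.

6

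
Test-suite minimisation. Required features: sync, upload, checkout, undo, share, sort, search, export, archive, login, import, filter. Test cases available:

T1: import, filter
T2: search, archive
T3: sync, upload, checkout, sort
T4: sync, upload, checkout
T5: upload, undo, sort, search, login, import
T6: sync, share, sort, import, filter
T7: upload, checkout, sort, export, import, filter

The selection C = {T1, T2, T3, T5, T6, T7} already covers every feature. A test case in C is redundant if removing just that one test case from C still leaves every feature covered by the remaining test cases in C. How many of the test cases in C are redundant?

Drop T1: the rest still cover every feature — redundant.
Drop T2: archive uncovered — not redundant.
Drop T3: the rest still cover every feature — redundant.
Drop T5: undo, login uncovered — not redundant.
Drop T6: share uncovered — not redundant.
Drop T7: export uncovered — not redundant.
2 redundant: T1, T3.

2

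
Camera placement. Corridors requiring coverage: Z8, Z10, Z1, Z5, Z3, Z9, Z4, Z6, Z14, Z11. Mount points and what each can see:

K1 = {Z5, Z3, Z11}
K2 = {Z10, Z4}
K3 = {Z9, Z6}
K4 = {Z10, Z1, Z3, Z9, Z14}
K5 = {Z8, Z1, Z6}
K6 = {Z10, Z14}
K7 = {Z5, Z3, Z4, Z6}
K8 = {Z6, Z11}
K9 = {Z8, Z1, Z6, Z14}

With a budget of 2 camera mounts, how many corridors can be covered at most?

8

Choosing K4, K7 covers {Z10, Z1, Z5, Z3, Z9, Z4, Z6, Z14} — 8 corridors.
No choice of 2 camera mounts does better; here Z8, Z11 are left uncovered.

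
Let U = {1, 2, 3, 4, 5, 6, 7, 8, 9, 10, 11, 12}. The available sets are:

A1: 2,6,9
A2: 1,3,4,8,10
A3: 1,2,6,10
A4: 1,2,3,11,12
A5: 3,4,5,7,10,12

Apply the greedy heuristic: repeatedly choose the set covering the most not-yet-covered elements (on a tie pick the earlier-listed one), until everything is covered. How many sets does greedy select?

4

Pick 1: A5 covers 6 new elements (3, 4, 5, 7, 10, 12).
Pick 2: A1 covers 3 new elements (2, 6, 9).
Pick 3: A2 covers 2 new elements (1, 8).
Pick 4: A4 covers 1 new elements (11).
Greedy uses 4 sets.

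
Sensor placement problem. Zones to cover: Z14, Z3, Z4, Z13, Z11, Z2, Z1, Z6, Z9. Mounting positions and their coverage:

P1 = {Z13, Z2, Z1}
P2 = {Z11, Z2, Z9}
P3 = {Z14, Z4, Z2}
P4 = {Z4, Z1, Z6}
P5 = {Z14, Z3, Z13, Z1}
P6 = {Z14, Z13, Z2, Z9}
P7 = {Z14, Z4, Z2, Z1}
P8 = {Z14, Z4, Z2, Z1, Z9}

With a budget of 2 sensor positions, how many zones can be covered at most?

7

Choosing P2, P5 covers {Z14, Z3, Z13, Z11, Z2, Z1, Z9} — 7 zones.
No choice of 2 sensor positions does better; here Z4, Z6 are left uncovered.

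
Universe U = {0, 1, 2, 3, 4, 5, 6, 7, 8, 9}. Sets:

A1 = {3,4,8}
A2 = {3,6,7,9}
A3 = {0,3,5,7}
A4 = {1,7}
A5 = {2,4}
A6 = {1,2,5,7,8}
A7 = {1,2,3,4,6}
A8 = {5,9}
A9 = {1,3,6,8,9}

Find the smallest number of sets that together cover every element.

3

A3, A5, A9 together cover {0, 1, 2, 3, 4, 5, 6, 7, 8, 9} — every element.
No 2 of the 9 sets cover everything (all 36 pairs fall short), so 3 is minimum.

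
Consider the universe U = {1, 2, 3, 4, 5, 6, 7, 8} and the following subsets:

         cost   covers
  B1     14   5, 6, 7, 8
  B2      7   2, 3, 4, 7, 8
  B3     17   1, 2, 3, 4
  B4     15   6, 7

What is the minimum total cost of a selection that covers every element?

B1, B3 cover every element at cost 14 + 17 = 31.
Any cover uses at least 2 sets; among all covering selections none totals below 31.
Greedy by coverage-per-cost would pick B2, B1, B3 for 38 — worse than the optimum 31.

31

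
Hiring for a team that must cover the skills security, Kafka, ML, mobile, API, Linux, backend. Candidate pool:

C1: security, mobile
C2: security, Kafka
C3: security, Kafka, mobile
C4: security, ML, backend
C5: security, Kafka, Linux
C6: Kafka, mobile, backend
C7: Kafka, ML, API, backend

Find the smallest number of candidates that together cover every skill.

3

C1, C5, C7 together cover {security, Kafka, ML, mobile, API, Linux, backend} — every skill.
No 2 of the 7 candidates cover everything (all 21 pairs fall short), so 3 is minimum.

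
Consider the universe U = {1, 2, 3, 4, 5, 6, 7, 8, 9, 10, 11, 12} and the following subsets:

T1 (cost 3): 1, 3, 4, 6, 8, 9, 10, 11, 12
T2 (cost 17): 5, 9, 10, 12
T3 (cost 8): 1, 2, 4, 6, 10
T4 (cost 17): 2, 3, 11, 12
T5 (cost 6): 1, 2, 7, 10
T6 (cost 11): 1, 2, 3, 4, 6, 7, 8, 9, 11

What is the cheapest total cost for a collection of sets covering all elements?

T1, T2, T5 cover every element at cost 3 + 17 + 6 = 26.
Any cover uses at least 2 sets; among all covering selections none totals below 26.

26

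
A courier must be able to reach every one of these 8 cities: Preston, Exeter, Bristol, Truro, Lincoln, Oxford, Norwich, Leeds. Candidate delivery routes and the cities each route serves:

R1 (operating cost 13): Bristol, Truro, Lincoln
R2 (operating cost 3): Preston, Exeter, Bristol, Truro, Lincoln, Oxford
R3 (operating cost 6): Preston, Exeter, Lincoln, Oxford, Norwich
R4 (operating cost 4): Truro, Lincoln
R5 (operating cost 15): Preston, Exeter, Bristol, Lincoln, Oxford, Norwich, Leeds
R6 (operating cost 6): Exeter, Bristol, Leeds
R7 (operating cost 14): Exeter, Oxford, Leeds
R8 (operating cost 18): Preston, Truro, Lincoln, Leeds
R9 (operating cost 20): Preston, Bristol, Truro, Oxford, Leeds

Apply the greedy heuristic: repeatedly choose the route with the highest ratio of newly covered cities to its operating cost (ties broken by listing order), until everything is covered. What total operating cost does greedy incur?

15

Pick 1: R2 adds 6 new (Preston, Exeter, Bristol, Truro, Lincoln, Oxford) at operating cost 3 (ratio 6/3).
Pick 2: R3 adds 1 new (Norwich) at operating cost 6 (ratio 1/6).
Pick 3: R6 adds 1 new (Leeds) at operating cost 6 (ratio 1/6).
Greedy total operating cost: 3 + 6 + 6 = 15.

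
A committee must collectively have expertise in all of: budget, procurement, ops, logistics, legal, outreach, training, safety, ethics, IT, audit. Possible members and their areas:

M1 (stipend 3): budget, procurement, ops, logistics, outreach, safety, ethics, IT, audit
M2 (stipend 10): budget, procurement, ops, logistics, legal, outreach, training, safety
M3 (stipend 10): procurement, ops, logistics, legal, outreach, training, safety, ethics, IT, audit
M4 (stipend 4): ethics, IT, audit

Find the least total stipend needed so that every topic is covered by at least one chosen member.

13

M1, M2 cover every topic at stipend 3 + 10 = 13.
Any cover uses at least 2 members; among all covering selections none totals below 13.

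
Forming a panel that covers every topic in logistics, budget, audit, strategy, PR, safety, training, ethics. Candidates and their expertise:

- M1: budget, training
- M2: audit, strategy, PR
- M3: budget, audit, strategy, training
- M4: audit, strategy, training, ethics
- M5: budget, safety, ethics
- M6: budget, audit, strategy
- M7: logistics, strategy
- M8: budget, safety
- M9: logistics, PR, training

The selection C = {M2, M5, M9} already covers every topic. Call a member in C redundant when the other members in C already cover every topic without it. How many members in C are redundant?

Drop M2: audit, strategy uncovered — not redundant.
Drop M5: budget, safety, ethics uncovered — not redundant.
Drop M9: logistics, training uncovered — not redundant.
None of the members in C is redundant.

0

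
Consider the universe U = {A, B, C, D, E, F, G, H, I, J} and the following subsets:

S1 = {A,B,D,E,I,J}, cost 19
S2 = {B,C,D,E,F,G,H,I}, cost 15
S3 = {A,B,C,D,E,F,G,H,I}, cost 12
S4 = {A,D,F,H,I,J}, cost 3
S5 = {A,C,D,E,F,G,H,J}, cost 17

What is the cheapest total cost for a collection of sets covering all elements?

S3, S4 cover every element at cost 12 + 3 = 15.
Any cover uses at least 2 sets; among all covering selections none totals below 15.

15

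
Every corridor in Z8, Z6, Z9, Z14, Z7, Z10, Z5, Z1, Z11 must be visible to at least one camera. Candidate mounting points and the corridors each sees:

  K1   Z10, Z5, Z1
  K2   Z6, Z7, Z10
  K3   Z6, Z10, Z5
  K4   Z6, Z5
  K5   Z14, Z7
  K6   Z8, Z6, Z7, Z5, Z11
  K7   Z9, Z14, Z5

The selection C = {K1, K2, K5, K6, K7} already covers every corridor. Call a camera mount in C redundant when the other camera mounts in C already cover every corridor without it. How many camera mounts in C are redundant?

Drop K1: Z1 uncovered — not redundant.
Drop K2: the rest still cover every corridor — redundant.
Drop K5: the rest still cover every corridor — redundant.
Drop K6: Z8, Z11 uncovered — not redundant.
Drop K7: Z9 uncovered — not redundant.
2 redundant: K2, K5.

2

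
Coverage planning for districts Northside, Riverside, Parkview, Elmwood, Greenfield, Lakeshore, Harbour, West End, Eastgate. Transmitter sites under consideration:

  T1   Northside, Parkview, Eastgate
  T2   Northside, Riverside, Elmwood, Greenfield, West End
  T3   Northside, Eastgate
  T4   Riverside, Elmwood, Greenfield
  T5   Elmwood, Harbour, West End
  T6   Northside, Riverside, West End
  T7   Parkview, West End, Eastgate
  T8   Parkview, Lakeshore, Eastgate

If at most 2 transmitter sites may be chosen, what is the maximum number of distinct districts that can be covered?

Choosing T2, T8 covers {Northside, Riverside, Parkview, Elmwood, Greenfield, Lakeshore, West End, Eastgate} — 8 districts.
No choice of 2 transmitter sites does better; here Harbour is left uncovered.

8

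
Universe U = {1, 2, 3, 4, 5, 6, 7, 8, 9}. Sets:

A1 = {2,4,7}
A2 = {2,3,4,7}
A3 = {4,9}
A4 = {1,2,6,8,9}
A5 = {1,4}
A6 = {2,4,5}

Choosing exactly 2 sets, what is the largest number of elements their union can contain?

8

Choosing A2, A4 covers {1, 2, 3, 4, 6, 7, 8, 9} — 8 elements.
No choice of 2 sets does better; here 5 is left uncovered.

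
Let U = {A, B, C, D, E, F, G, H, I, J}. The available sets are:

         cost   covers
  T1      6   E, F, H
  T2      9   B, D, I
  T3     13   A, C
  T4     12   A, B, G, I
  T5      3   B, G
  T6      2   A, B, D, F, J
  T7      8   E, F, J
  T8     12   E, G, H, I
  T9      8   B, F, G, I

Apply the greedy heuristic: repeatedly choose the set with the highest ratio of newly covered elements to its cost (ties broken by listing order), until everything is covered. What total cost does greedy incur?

Pick 1: T6 adds 5 new (A, B, D, F, J) at cost 2 (ratio 5/2).
Pick 2: T1 adds 2 new (E, H) at cost 6 (ratio 2/6).
Pick 3: T5 adds 1 new (G) at cost 3 (ratio 1/3).
Pick 4: T9 adds 1 new (I) at cost 8 (ratio 1/8).
Pick 5: T3 adds 1 new (C) at cost 13 (ratio 1/13).
Greedy total cost: 2 + 6 + 3 + 8 + 13 = 32. (The true optimum is 27, so greedy overshoots here.)

32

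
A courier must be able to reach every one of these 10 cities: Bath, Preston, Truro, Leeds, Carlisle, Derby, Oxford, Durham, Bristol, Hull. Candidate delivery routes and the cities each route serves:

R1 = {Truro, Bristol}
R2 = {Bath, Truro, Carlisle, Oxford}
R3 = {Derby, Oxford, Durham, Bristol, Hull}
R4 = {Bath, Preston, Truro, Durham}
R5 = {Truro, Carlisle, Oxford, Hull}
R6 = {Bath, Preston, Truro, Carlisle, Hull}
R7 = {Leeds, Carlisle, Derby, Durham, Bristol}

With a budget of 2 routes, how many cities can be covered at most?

Choosing R3, R6 covers {Bath, Preston, Truro, Carlisle, Derby, Oxford, Durham, Bristol, Hull} — 9 cities.
No choice of 2 routes does better; here Leeds is left uncovered.

9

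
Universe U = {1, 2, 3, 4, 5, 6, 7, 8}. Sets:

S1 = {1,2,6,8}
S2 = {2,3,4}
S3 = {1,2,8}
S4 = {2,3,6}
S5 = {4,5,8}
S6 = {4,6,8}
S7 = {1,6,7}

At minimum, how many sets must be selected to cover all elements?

S2, S5, S7 together cover {1, 2, 3, 4, 5, 6, 7, 8} — every element.
No 2 of the 7 sets cover everything (all 21 pairs fall short), so 3 is minimum.

3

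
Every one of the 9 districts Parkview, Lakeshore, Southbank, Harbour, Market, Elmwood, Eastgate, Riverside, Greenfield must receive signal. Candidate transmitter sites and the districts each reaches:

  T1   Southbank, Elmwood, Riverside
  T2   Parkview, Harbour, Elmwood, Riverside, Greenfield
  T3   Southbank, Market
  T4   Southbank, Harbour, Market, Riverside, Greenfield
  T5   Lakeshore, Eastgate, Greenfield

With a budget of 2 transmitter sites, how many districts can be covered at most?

7

Choosing T2, T3 covers {Parkview, Southbank, Harbour, Market, Elmwood, Riverside, Greenfield} — 7 districts.
No choice of 2 transmitter sites does better; here Lakeshore, Eastgate are left uncovered.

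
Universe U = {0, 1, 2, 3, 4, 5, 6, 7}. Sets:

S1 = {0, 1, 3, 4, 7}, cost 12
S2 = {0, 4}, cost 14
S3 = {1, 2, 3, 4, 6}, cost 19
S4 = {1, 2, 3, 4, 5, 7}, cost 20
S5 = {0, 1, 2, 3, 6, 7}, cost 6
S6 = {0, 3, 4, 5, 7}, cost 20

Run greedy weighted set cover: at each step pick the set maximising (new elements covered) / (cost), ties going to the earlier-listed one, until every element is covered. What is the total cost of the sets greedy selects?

Pick 1: S5 adds 6 new (0, 1, 2, 3, 6, 7) at cost 6 (ratio 6/6).
Pick 2: S4 adds 2 new (4, 5) at cost 20 (ratio 2/20).
Greedy total cost: 6 + 20 = 26.

26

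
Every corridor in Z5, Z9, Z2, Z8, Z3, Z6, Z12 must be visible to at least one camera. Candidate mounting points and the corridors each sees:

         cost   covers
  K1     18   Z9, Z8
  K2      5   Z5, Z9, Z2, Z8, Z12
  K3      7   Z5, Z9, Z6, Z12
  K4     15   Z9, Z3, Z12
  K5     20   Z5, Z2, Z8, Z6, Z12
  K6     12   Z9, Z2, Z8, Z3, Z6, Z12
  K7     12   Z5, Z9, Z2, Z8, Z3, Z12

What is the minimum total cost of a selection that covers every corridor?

17

K2, K6 cover every corridor at cost 5 + 12 = 17.
Any cover uses at least 2 camera mounts; among all covering selections none totals below 17.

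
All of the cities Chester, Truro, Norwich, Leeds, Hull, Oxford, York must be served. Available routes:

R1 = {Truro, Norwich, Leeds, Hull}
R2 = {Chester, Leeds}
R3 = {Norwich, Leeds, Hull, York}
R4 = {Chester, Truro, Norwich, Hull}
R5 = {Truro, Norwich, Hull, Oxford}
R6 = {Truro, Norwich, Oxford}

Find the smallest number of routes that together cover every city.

R2, R3, R5 together cover {Chester, Truro, Norwich, Leeds, Hull, Oxford, York} — every city.
No 2 of the 6 routes cover everything (all 15 pairs fall short), so 3 is minimum.
Greedy (largest uncovered first) would take R1, R2, R3, R5 — 4 routes — but 3 suffice.

3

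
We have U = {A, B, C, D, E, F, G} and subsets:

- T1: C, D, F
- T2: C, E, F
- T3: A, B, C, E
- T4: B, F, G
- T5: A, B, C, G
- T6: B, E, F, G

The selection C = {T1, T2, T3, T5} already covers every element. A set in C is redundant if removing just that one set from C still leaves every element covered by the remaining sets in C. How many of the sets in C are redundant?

Drop T1: D uncovered — not redundant.
Drop T2: the rest still cover every element — redundant.
Drop T3: the rest still cover every element — redundant.
Drop T5: G uncovered — not redundant.
2 redundant: T2, T3.

2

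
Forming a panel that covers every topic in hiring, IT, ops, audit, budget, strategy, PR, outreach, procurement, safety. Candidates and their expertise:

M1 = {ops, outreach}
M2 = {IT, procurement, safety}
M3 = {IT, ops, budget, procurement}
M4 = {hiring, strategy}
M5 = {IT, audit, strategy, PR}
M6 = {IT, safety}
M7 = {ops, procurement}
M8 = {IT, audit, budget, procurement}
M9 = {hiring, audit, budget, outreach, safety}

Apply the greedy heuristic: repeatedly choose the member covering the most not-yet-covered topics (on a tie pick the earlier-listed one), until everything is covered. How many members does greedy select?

3

Pick 1: M9 covers 5 new topics (hiring, audit, budget, outreach, safety).
Pick 2: M3 covers 3 new topics (IT, ops, procurement).
Pick 3: M5 covers 2 new topics (strategy, PR).
Greedy uses 3 members.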